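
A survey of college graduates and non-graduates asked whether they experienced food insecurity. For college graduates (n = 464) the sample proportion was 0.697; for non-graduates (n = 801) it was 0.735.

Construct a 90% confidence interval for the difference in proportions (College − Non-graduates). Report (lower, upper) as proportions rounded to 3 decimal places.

SE₁ = √(p̂₁(1−p̂₁)/n₁) = √(0.6970·0.3030/464) = 0.02133; SE₂ = √(0.7350·0.2650/801) = 0.01559.
Independent samples: SE of the difference = √(SE₁² + SE₂²) = √(0.0004549689 + 0.0002430481) = 0.02642.
z* for 90% confidence is 1.645, so the margin of error is 1.645 × 0.02642 = 0.04346.
Point estimate p̂₁ − p̂₂ = 0.6970 − 0.7350 = -0.0380.
-0.0380 ± 0.04346 → (-0.081, 0.005).

(-0.081, 0.005)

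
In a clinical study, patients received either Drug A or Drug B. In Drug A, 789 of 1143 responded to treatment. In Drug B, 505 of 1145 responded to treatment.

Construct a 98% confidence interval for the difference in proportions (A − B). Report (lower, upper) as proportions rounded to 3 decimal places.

(0.203, 0.296)

First, p̂₁ = 789/1143 = 0.6903; p̂₂ = 505/1145 = 0.4410.
The two standard errors are √(0.6903×0.3097/1143) = 0.01368 and √(0.4410×0.5590/1145) = 0.01467.
Because the samples are independent, SE_diff = √(0.01368² + 0.01467²) = 0.02006.
Using z* = 2.326 for 98%, ME = 2.326 × 0.02006 = 0.04666.
p̂₁ − p̂₂ = 0.2493; interval 0.2493 ± 0.04666 gives (0.203, 0.296).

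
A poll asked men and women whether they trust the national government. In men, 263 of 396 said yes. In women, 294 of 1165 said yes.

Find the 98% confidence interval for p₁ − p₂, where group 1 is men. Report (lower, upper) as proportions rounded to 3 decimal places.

(0.349, 0.474)

Sample proportions: 263/396 = 0.6641, 294/1165 = 0.2524.
Each SE is √(p̂(1−p̂)/n): √(0.6641·0.3359/396) = 0.02373 and √(0.2524·0.7476/1165) = 0.01273.
SE(p̂₁ − p̂₂) = √(SE₁² + SE₂²) = √(0.0005631129 + 0.0001620529) = 0.02693, since the two samples are independent.
At 98% confidence z* = 2.326; margin = 2.326 × 0.02693 = 0.06264.
The difference is 0.6641 − 0.2524 = 0.4117, so the interval is 0.4117 ± 0.06264 = (0.349, 0.474).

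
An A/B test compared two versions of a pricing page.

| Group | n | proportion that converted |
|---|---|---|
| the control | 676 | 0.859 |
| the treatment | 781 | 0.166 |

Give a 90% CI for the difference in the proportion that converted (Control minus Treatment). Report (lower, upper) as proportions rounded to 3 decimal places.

Each SE is √(p̂(1−p̂)/n): √(0.8590·0.1410/676) = 0.01339 and √(0.1660·0.8340/781) = 0.01331.
SE(p̂₁ − p̂₂) = √(SE₁² + SE₂²) = √(0.0001792921 + 0.0001771561) = 0.01888, since the two samples are independent.
At 90% confidence z* = 1.645; margin = 1.645 × 0.01888 = 0.03106.
The difference is 0.8590 − 0.1660 = 0.6930, so the interval is 0.6930 ± 0.03106 = (0.662, 0.724).

(0.662, 0.724)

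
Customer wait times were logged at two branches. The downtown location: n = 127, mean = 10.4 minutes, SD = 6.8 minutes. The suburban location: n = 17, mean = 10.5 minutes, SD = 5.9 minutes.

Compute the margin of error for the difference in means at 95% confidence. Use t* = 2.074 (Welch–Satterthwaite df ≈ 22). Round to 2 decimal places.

Per-group SEs: s₁/√n₁ = 6.8/√127 = 0.6034, s₂/√n₂ = 5.9/√17 = 1.4310.
Unpooled SE of the difference: √(0.36409156 + 2.047761) = 1.5530.
Margin of error = t* · SE = 2.074 × 1.5530 = 3.2209.

3.22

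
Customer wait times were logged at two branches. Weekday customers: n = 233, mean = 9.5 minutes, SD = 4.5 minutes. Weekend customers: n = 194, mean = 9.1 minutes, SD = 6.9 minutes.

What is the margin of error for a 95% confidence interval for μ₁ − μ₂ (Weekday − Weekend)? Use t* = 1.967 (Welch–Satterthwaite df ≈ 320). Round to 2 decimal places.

1.13

Standard errors of each mean: 4.5/√233 = 0.2948 and 6.9/√194 = 0.4954.
SE(x̄₁ − x̄₂) = √(0.2948² + 0.4954²) = 0.5765 for independent samples with unequal variances.
With t* = 1.967, the margin is 1.967 × 0.5765 = 1.1340.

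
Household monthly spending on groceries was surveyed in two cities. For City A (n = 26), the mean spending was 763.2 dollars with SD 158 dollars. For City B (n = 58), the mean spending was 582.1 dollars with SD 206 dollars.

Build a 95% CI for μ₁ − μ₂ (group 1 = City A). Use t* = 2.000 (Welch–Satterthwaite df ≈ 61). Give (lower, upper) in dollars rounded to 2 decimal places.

SE₁ = s₁/√n₁ = 158/√26 = 30.9863; SE₂ = 206/√58 = 27.0491.
Independent samples, unequal variances: SE_diff = √(SE₁² + SE₂²) = √(960.15078769 + 731.65381081) = 41.1316.
t* = 2.000, so margin of error = 2.000 × 41.1316 = 82.2632.
Difference in means = 763.2 − 582.1 = 181.1000.
181.1000 ± 82.2632 → (98.84, 263.36).

(98.84, 263.36)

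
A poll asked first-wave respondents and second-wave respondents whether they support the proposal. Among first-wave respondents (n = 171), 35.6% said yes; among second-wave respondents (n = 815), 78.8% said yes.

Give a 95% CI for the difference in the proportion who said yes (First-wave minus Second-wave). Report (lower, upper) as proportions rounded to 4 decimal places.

The two standard errors are √(0.3560×0.6440/171) = 0.03662 and √(0.7880×0.2120/815) = 0.01432.
Because the samples are independent, SE_diff = √(0.03662² + 0.01432²) = 0.03932.
Using z* = 1.960 for 95%, ME = 1.960 × 0.03932 = 0.07707.
p̂₁ − p̂₂ = -0.4320; interval -0.4320 ± 0.07707 gives (-0.5091, -0.3549).

(-0.5091, -0.3549)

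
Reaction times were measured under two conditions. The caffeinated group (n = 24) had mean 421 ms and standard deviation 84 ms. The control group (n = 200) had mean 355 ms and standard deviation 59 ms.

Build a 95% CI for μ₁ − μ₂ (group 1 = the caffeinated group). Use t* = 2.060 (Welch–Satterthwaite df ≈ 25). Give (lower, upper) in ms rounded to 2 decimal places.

(29.65, 102.35)

Standard errors of each mean: 84/√24 = 17.1464 and 59/√200 = 4.1719.
SE(x̄₁ − x̄₂) = √(17.1464² + 4.1719²) = 17.6466 for independent samples with unequal variances.
With t* = 2.060, the margin is 2.060 × 17.6466 = 36.3520.
x̄₁ − x̄₂ = 421 − 355 = 66.0000; the interval is 66.0000 ± 36.3520 = (29.65, 102.35).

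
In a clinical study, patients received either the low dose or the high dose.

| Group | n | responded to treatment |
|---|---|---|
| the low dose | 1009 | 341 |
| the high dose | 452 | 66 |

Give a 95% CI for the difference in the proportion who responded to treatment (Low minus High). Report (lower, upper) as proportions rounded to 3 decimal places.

(0.148, 0.236)

First, p̂₁ = 341/1009 = 0.3380; p̂₂ = 66/452 = 0.1460.
The two standard errors are √(0.3380×0.6620/1009) = 0.01489 and √(0.1460×0.8540/452) = 0.01661.
Because the samples are independent, SE_diff = √(0.01489² + 0.01661²) = 0.02231.
Using z* = 1.960 for 95%, ME = 1.960 × 0.02231 = 0.04373.
p̂₁ − p̂₂ = 0.1920; interval 0.1920 ± 0.04373 gives (0.148, 0.236).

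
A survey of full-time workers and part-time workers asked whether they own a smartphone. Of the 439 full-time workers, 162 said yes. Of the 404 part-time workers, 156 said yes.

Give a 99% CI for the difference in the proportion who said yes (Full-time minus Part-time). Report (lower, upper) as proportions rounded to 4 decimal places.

(-0.1032, 0.0690)

p̂₁ = 162/439 = 0.3690 and p̂₂ = 156/404 = 0.3861.
SE₁ = √(p̂₁(1−p̂₁)/n₁) = √(0.3690·0.6310/439) = 0.02303; SE₂ = √(0.3861·0.6139/404) = 0.02422.
Independent samples: SE of the difference = √(SE₁² + SE₂²) = √(0.0005303809 + 0.0005866084) = 0.03342.
z* for 99% confidence is 2.576, so the margin of error is 2.576 × 0.03342 = 0.08609.
Point estimate p̂₁ − p̂₂ = 0.3690 − 0.3861 = -0.0171.
-0.0171 ± 0.08609 → (-0.1032, 0.0690).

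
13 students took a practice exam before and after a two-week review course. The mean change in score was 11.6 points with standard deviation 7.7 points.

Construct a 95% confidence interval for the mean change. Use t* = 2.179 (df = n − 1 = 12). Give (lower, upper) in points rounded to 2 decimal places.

(6.95, 16.25)

Paired design: SE = s_d/√n = 7.7/√13 = 2.1356.
t* = 2.179; margin of error = 2.179 × 2.1356 = 4.6535.
11.6 ± 4.6535 → (6.95, 16.25).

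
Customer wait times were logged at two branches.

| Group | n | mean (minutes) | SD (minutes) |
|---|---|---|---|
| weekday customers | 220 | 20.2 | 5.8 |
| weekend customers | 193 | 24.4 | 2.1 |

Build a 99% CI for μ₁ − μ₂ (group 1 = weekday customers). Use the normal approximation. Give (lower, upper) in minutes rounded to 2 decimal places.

SE₁ = s₁/√n₁ = 5.8/√220 = 0.3910; SE₂ = 2.1/√193 = 0.1512.
Independent samples, unequal variances: SE_diff = √(SE₁² + SE₂²) = √(0.152881 + 0.02286144) = 0.4192.
z* = 2.576, so margin of error = 2.576 × 0.4192 = 1.0799.
Difference in means = 20.2 − 24.4 = -4.2000.
-4.2000 ± 1.0799 → (-5.28, -3.12).

(-5.28, -3.12)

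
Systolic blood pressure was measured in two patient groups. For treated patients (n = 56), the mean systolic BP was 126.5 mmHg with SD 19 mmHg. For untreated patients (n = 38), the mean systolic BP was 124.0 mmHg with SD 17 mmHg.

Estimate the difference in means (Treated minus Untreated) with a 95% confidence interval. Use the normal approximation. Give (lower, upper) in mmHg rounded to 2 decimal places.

Per-group SEs: s₁/√n₁ = 19/√56 = 2.5390, s₂/√n₂ = 17/√38 = 2.7578.
Unpooled SE of the difference: √(6.446521 + 7.60546084) = 3.7486.
Margin of error = z* · SE = 1.960 × 3.7486 = 7.3473.
x̄₁ − x̄₂ = 126.5 − 124.0 = 2.5000.
CI: 2.5000 ± 7.3473 = (-4.85, 9.85).

(-4.85, 9.85)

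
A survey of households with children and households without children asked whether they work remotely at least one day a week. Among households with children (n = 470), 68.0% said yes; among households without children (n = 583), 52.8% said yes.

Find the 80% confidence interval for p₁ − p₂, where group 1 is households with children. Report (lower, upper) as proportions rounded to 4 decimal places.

The two standard errors are √(0.6800×0.3200/470) = 0.02152 and √(0.5280×0.4720/583) = 0.02068.
Because the samples are independent, SE_diff = √(0.02152² + 0.02068²) = 0.02985.
Using z* = 1.282 for 80%, ME = 1.282 × 0.02985 = 0.03827.
p̂₁ − p̂₂ = 0.1520; interval 0.1520 ± 0.03827 gives (0.1137, 0.1903).

(0.1137, 0.1903)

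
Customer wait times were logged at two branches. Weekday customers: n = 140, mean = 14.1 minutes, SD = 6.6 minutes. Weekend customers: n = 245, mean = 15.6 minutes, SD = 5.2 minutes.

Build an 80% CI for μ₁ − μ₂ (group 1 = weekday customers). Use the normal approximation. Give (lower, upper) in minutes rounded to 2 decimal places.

Standard errors of each mean: 6.6/√140 = 0.5578 and 5.2/√245 = 0.3322.
SE(x̄₁ − x̄₂) = √(0.5578² + 0.3322²) = 0.6492 for independent samples with unequal variances.
With z* = 1.282, the margin is 1.282 × 0.6492 = 0.8323.
x̄₁ − x̄₂ = 14.1 − 15.6 = -1.5000; the interval is -1.5000 ± 0.8323 = (-2.33, -0.67).

(-2.33, -0.67)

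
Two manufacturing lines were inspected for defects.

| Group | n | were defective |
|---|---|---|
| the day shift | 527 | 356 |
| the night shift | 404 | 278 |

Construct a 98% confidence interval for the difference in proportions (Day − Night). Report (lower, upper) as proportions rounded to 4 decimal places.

Sample proportions: 356/527 = 0.6755, 278/404 = 0.6881.
Each SE is √(p̂(1−p̂)/n): √(0.6755·0.3245/527) = 0.02039 and √(0.6881·0.3119/404) = 0.02305.
SE(p̂₁ − p̂₂) = √(SE₁² + SE₂²) = √(0.0004157521 + 0.0005313025) = 0.03077, since the two samples are independent.
At 98% confidence z* = 2.326; margin = 2.326 × 0.03077 = 0.07157.
The difference is 0.6755 − 0.6881 = -0.0126, so the interval is -0.0126 ± 0.07157 = (-0.0842, 0.0590).

(-0.0842, 0.0590)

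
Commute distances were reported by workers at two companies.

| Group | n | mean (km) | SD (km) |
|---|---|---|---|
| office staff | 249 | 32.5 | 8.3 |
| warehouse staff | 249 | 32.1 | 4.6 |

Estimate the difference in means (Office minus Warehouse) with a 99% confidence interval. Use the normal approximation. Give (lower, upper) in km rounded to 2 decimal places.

(-1.15, 1.95)

Standard errors of each mean: 8.3/√249 = 0.5260 and 4.6/√249 = 0.2915.
SE(x̄₁ − x̄₂) = √(0.5260² + 0.2915²) = 0.6014 for independent samples with unequal variances.
With z* = 2.576, the margin is 2.576 × 0.6014 = 1.5492.
x̄₁ − x̄₂ = 32.5 − 32.1 = 0.4000; the interval is 0.4000 ± 1.5492 = (-1.15, 1.95).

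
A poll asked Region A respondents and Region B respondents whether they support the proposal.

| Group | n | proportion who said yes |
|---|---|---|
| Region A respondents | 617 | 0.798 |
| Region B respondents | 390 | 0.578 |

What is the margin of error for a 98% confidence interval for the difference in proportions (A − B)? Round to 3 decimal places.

Each SE is √(p̂(1−p̂)/n): √(0.7980·0.2020/617) = 0.01616 and √(0.5780·0.4220/390) = 0.02501.
SE(p̂₁ − p̂₂) = √(SE₁² + SE₂²) = √(0.0002611456 + 0.0006255001) = 0.02978, since the two samples are independent.
At 98% confidence z* = 2.326; margin = 2.326 × 0.02978 = 0.06927.

0.069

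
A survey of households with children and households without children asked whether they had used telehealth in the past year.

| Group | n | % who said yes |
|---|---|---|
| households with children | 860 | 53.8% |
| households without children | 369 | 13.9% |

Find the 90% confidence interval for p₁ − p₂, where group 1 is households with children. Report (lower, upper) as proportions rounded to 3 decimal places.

Each SE is √(p̂(1−p̂)/n): √(0.5380·0.4620/860) = 0.01700 and √(0.1390·0.8610/369) = 0.01801.
SE(p̂₁ − p̂₂) = √(SE₁² + SE₂²) = √(0.000289 + 0.0003243601) = 0.02477, since the two samples are independent.
At 90% confidence z* = 1.645; margin = 1.645 × 0.02477 = 0.04075.
The difference is 0.5380 − 0.1390 = 0.3990, so the interval is 0.3990 ± 0.04075 = (0.358, 0.440).

(0.358, 0.440)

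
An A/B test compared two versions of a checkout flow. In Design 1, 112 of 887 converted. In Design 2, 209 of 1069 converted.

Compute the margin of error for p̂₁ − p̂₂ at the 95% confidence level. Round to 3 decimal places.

Sample proportions: 112/887 = 0.1263, 209/1069 = 0.1955.
Each SE is √(p̂(1−p̂)/n): √(0.1263·0.8737/887) = 0.01115 and √(0.1955·0.8045/1069) = 0.01213.
SE(p̂₁ − p̂₂) = √(SE₁² + SE₂²) = √(0.0001243225 + 0.0001471369) = 0.01648, since the two samples are independent.
At 95% confidence z* = 1.960; margin = 1.960 × 0.01648 = 0.03230.

0.032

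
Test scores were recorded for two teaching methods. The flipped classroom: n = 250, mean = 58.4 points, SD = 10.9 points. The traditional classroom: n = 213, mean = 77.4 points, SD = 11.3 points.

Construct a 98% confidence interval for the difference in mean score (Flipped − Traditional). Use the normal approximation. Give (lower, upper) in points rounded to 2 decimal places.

(-21.41, -16.59)

Per-group SEs: s₁/√n₁ = 10.9/√250 = 0.6894, s₂/√n₂ = 11.3/√213 = 0.7743.
Unpooled SE of the difference: √(0.47527236 + 0.59954049) = 1.0367.
Margin of error = z* · SE = 2.326 × 1.0367 = 2.4114.
x̄₁ − x̄₂ = 58.4 − 77.4 = -19.0000.
CI: -19.0000 ± 2.4114 = (-21.41, -16.59).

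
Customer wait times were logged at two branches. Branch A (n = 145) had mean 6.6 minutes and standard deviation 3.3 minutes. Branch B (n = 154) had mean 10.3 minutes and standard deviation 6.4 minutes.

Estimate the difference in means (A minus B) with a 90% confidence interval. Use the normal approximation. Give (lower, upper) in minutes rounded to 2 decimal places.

(-4.66, -2.74)

Standard errors of each mean: 3.3/√145 = 0.2741 and 6.4/√154 = 0.5157.
SE(x̄₁ − x̄₂) = √(0.2741² + 0.5157²) = 0.5840 for independent samples with unequal variances.
With z* = 1.645, the margin is 1.645 × 0.5840 = 0.9607.
x̄₁ − x̄₂ = 6.6 − 10.3 = -3.7000; the interval is -3.7000 ± 0.9607 = (-4.66, -2.74).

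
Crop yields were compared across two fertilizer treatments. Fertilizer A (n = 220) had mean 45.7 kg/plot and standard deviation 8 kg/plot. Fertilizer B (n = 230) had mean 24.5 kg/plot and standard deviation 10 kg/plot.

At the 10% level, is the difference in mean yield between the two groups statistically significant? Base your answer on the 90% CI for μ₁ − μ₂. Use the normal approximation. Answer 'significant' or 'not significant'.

significant

Standard errors of each mean: 8/√220 = 0.5394 and 10/√230 = 0.6594.
SE(x̄₁ − x̄₂) = √(0.5394² + 0.6594²) = 0.8519 for independent samples with unequal variances.
With z* = 1.645, the margin is 1.645 × 0.8519 = 1.4014.
x̄₁ − x̄₂ = 45.7 − 24.5 = 21.2000; the interval is 21.2000 ± 1.4014 = (19.7986, 22.6014).
The interval (19.7986, 22.6014) does not contain 0, so the difference is significant.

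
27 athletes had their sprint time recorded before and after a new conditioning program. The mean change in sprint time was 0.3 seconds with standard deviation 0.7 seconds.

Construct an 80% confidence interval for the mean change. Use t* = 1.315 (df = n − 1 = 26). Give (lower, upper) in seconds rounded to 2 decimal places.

(0.12, 0.48)

Paired design: SE = s_d/√n = 0.7/√27 = 0.1347.
t* = 1.315; margin of error = 1.315 × 0.1347 = 0.1771.
0.3 ± 0.1771 → (0.12, 0.48).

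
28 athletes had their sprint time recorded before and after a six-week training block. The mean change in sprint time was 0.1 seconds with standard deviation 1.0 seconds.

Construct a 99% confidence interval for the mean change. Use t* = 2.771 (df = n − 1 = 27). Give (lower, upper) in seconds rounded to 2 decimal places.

(-0.42, 0.62)

Paired design: SE = s_d/√n = 1.0/√28 = 0.1890.
t* = 2.771; margin of error = 2.771 × 0.1890 = 0.5237.
0.1 ± 0.5237 → (-0.42, 0.62).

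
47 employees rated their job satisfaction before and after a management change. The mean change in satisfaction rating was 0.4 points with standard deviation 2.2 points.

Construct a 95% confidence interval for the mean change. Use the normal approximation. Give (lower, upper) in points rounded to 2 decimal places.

(-0.23, 1.03)

Paired design: SE = s_d/√n = 2.2/√47 = 0.3209.
z* = 1.960; margin of error = 1.960 × 0.3209 = 0.6290.
0.4 ± 0.6290 → (-0.23, 1.03).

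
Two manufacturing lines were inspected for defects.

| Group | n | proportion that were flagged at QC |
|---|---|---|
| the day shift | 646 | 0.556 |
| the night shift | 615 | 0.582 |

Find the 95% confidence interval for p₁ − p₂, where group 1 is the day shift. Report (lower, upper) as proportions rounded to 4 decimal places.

(-0.0807, 0.0287)

The two standard errors are √(0.5560×0.4440/646) = 0.01955 and √(0.5820×0.4180/615) = 0.01989.
Because the samples are independent, SE_diff = √(0.01955² + 0.01989²) = 0.02789.
Using z* = 1.960 for 95%, ME = 1.960 × 0.02789 = 0.05466.
p̂₁ − p̂₂ = -0.0260; interval -0.0260 ± 0.05466 gives (-0.0807, 0.0287).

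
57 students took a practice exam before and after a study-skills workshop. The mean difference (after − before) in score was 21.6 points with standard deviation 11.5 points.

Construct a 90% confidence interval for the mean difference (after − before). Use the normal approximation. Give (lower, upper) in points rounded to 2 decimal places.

This is a matched-pairs design, so SE = s_d/√n = 11.5/√57 = 1.5232.
Margin = 1.645 × 1.5232 = 2.5057; the interval is 21.6 ± 2.5057 = (19.09, 24.11).

(19.09, 24.11)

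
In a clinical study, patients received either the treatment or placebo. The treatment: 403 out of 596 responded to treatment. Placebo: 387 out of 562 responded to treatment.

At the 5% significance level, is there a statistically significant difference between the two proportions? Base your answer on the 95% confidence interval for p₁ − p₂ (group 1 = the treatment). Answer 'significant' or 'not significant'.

First, p̂₁ = 403/596 = 0.6762; p̂₂ = 387/562 = 0.6886.
The two standard errors are √(0.6762×0.3238/596) = 0.01917 and √(0.6886×0.3114/562) = 0.01953.
Because the samples are independent, SE_diff = √(0.01917² + 0.01953²) = 0.02737.
Using z* = 1.960 for 95%, ME = 1.960 × 0.02737 = 0.05365.
p̂₁ − p̂₂ = -0.0124; interval -0.0124 ± 0.05365 gives (-0.06605, 0.04125).
The interval (-0.06605, 0.04125) contains 0, so the difference is not significant.

not significant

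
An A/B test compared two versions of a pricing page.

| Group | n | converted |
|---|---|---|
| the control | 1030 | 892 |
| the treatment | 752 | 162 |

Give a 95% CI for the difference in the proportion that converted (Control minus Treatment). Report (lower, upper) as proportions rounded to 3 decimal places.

First, p̂₁ = 892/1030 = 0.8660; p̂₂ = 162/752 = 0.2154.
The two standard errors are √(0.8660×0.1340/1030) = 0.01061 and √(0.2154×0.7846/752) = 0.01499.
Because the samples are independent, SE_diff = √(0.01061² + 0.01499²) = 0.01836.
Using z* = 1.960 for 95%, ME = 1.960 × 0.01836 = 0.03599.
p̂₁ − p̂₂ = 0.6506; interval 0.6506 ± 0.03599 gives (0.615, 0.687).

(0.615, 0.687)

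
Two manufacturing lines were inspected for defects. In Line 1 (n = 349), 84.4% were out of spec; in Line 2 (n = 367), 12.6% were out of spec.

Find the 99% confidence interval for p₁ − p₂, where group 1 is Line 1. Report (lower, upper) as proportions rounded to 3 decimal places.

(0.651, 0.785)

SE₁ = √(p̂₁(1−p̂₁)/n₁) = √(0.8440·0.1560/349) = 0.01942; SE₂ = √(0.1260·0.8740/367) = 0.01732.
Independent samples: SE of the difference = √(SE₁² + SE₂²) = √(0.0003771364 + 0.0002999824) = 0.02602.
z* for 99% confidence is 2.576, so the margin of error is 2.576 × 0.02602 = 0.06703.
Point estimate p̂₁ − p̂₂ = 0.8440 − 0.1260 = 0.7180.
0.7180 ± 0.06703 → (0.651, 0.785).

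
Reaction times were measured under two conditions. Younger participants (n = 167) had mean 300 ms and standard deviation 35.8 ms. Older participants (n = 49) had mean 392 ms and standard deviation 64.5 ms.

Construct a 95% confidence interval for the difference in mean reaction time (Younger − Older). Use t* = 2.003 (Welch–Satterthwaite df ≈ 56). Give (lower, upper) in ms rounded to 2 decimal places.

Per-group SEs: s₁/√n₁ = 35.8/√167 = 2.7703, s₂/√n₂ = 64.5/√49 = 9.2143.
Unpooled SE of the difference: √(7.67456209 + 84.90332449) = 9.6217.
Margin of error = t* · SE = 2.003 × 9.6217 = 19.2723.
x̄₁ − x̄₂ = 300 − 392 = -92.0000.
CI: -92.0000 ± 19.2723 = (-111.27, -72.73).

(-111.27, -72.73)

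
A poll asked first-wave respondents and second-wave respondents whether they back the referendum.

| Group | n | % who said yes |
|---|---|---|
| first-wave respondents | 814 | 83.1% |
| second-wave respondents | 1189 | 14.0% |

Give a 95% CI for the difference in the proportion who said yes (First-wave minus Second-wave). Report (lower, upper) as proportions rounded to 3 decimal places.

SE₁ = √(p̂₁(1−p̂₁)/n₁) = √(0.8310·0.1690/814) = 0.01314; SE₂ = √(0.1400·0.8600/1189) = 0.01006.
Independent samples: SE of the difference = √(SE₁² + SE₂²) = √(0.0001726596 + 0.0001012036) = 0.01655.
z* for 95% confidence is 1.960, so the margin of error is 1.960 × 0.01655 = 0.03244.
Point estimate p̂₁ − p̂₂ = 0.8310 − 0.1400 = 0.6910.
0.6910 ± 0.03244 → (0.659, 0.723).

(0.659, 0.723)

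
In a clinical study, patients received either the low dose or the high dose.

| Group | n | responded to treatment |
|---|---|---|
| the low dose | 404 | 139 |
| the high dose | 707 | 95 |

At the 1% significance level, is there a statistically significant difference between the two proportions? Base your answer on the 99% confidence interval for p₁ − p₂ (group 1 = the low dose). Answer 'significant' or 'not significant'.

significant

p̂₁ = 139/404 = 0.3441 and p̂₂ = 95/707 = 0.1344.
SE₁ = √(p̂₁(1−p̂₁)/n₁) = √(0.3441·0.6559/404) = 0.02364; SE₂ = √(0.1344·0.8656/707) = 0.01283.
Independent samples: SE of the difference = √(SE₁² + SE₂²) = √(0.0005588496 + 0.0001646089) = 0.02690.
z* for 99% confidence is 2.576, so the margin of error is 2.576 × 0.02690 = 0.06929.
Point estimate p̂₁ − p̂₂ = 0.3441 − 0.1344 = 0.2097.
0.2097 ± 0.06929 → (0.14041, 0.27899).
The interval (0.14041, 0.27899) does not contain 0, so the difference is significant.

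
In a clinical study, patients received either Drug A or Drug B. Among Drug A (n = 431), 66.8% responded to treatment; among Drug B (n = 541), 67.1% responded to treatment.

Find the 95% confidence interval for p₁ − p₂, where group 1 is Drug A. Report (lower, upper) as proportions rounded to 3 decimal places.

(-0.063, 0.057)

The two standard errors are √(0.6680×0.3320/431) = 0.02268 and √(0.6710×0.3290/541) = 0.02020.
Because the samples are independent, SE_diff = √(0.02268² + 0.02020²) = 0.03037.
Using z* = 1.960 for 95%, ME = 1.960 × 0.03037 = 0.05953.
p̂₁ − p̂₂ = -0.0030; interval -0.0030 ± 0.05953 gives (-0.063, 0.057).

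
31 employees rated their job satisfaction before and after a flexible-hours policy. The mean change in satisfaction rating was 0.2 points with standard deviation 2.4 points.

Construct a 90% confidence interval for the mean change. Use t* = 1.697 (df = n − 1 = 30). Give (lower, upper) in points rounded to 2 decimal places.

Paired design: SE = s_d/√n = 2.4/√31 = 0.4311.
t* = 1.697; margin of error = 1.697 × 0.4311 = 0.7316.
0.2 ± 0.7316 → (-0.53, 0.93).

(-0.53, 0.93)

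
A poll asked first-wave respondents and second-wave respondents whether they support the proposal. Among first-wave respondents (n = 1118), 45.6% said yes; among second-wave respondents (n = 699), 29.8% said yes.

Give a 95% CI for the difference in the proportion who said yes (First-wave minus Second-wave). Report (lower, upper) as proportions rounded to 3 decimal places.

(0.113, 0.203)

SE₁ = √(p̂₁(1−p̂₁)/n₁) = √(0.4560·0.5440/1118) = 0.01490; SE₂ = √(0.2980·0.7020/699) = 0.01730.
Independent samples: SE of the difference = √(SE₁² + SE₂²) = √(0.00022201 + 0.00029929) = 0.02283.
z* for 95% confidence is 1.960, so the margin of error is 1.960 × 0.02283 = 0.04475.
Point estimate p̂₁ − p̂₂ = 0.4560 − 0.2980 = 0.1580.
0.1580 ± 0.04475 → (0.113, 0.203).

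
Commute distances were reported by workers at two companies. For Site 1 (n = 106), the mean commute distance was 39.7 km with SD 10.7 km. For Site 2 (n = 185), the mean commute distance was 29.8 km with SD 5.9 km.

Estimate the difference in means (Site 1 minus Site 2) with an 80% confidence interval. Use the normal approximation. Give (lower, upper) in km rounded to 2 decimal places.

Per-group SEs: s₁/√n₁ = 10.7/√106 = 1.0393, s₂/√n₂ = 5.9/√185 = 0.4338.
Unpooled SE of the difference: √(1.08014449 + 0.18818244) = 1.1262.
Margin of error = z* · SE = 1.282 × 1.1262 = 1.4438.
x̄₁ − x̄₂ = 39.7 − 29.8 = 9.9000.
CI: 9.9000 ± 1.4438 = (8.46, 11.34).

(8.46, 11.34)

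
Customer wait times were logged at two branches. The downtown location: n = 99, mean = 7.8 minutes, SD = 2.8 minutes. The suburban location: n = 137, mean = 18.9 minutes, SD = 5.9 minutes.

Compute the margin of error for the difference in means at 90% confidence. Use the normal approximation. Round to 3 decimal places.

0.950

Standard errors of each mean: 2.8/√99 = 0.2814 and 5.9/√137 = 0.5041.
SE(x̄₁ − x̄₂) = √(0.2814² + 0.5041²) = 0.5773 for independent samples with unequal variances.
With z* = 1.645, the margin is 1.645 × 0.5773 = 0.9497.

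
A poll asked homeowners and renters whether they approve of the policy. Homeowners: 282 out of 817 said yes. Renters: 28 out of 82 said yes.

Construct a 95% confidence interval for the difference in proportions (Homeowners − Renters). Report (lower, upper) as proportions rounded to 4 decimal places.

First, p̂₁ = 282/817 = 0.3452; p̂₂ = 28/82 = 0.3415.
The two standard errors are √(0.3452×0.6548/817) = 0.01663 and √(0.3415×0.6585/82) = 0.05237.
Because the samples are independent, SE_diff = √(0.01663² + 0.05237²) = 0.05495.
Using z* = 1.960 for 95%, ME = 1.960 × 0.05495 = 0.10770.
p̂₁ − p̂₂ = 0.0037; interval 0.0037 ± 0.10770 gives (-0.1040, 0.1114).

(-0.1040, 0.1114)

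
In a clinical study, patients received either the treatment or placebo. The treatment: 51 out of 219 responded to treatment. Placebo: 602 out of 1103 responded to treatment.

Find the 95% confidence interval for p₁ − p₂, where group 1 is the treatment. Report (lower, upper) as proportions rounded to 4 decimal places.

(-0.3761, -0.2497)

p̂₁ = 51/219 = 0.2329 and p̂₂ = 602/1103 = 0.5458.
SE₁ = √(p̂₁(1−p̂₁)/n₁) = √(0.2329·0.7671/219) = 0.02856; SE₂ = √(0.5458·0.4542/1103) = 0.01499.
Independent samples: SE of the difference = √(SE₁² + SE₂²) = √(0.0008156736 + 0.0002247001) = 0.03225.
z* for 95% confidence is 1.960, so the margin of error is 1.960 × 0.03225 = 0.06321.
Point estimate p̂₁ − p̂₂ = 0.2329 − 0.5458 = -0.3129.
-0.3129 ± 0.06321 → (-0.3761, -0.2497).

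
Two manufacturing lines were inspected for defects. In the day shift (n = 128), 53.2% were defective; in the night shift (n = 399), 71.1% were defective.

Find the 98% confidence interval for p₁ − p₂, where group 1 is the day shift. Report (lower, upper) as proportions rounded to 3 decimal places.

Each SE is √(p̂(1−p̂)/n): √(0.5320·0.4680/128) = 0.04410 and √(0.7110·0.2890/399) = 0.02269.
SE(p̂₁ − p̂₂) = √(SE₁² + SE₂²) = √(0.00194481 + 0.0005148361) = 0.04959, since the two samples are independent.
At 98% confidence z* = 2.326; margin = 2.326 × 0.04959 = 0.11535.
The difference is 0.5320 − 0.7110 = -0.1790, so the interval is -0.1790 ± 0.11535 = (-0.294, -0.064).

(-0.294, -0.064)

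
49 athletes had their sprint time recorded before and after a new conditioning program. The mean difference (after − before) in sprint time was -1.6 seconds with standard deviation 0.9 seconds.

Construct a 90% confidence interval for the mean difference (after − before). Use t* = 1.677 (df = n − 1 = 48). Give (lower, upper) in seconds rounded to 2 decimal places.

Paired design: SE = s_d/√n = 0.9/√49 = 0.1286.
t* = 1.677; margin of error = 1.677 × 0.1286 = 0.2157.
-1.6 ± 0.2157 → (-1.82, -1.38).

(-1.82, -1.38)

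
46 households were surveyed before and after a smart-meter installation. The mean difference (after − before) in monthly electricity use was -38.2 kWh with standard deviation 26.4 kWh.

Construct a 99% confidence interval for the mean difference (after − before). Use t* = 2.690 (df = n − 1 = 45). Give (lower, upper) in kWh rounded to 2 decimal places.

Paired design: SE = s_d/√n = 26.4/√46 = 3.8925.
t* = 2.690; margin of error = 2.690 × 3.8925 = 10.4708.
-38.2 ± 10.4708 → (-48.67, -27.73).

(-48.67, -27.73)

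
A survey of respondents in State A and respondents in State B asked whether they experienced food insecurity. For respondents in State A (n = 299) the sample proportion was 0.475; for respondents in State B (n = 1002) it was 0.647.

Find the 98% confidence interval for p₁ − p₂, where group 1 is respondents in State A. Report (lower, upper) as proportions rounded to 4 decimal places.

(-0.2478, -0.0962)

The two standard errors are √(0.4750×0.5250/299) = 0.02888 and √(0.6470×0.3530/1002) = 0.01510.
Because the samples are independent, SE_diff = √(0.02888² + 0.01510²) = 0.03259.
Using z* = 2.326 for 98%, ME = 2.326 × 0.03259 = 0.07580.
p̂₁ − p̂₂ = -0.1720; interval -0.1720 ± 0.07580 gives (-0.2478, -0.0962).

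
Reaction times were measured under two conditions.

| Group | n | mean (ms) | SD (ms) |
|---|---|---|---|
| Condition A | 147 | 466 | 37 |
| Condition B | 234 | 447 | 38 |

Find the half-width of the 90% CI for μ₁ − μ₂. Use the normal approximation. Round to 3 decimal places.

6.473

Standard errors of each mean: 37/√147 = 3.0517 and 38/√234 = 2.4841.
SE(x̄₁ − x̄₂) = √(3.0517² + 2.4841²) = 3.9349 for independent samples with unequal variances.
With z* = 1.645, the margin is 1.645 × 3.9349 = 6.4729.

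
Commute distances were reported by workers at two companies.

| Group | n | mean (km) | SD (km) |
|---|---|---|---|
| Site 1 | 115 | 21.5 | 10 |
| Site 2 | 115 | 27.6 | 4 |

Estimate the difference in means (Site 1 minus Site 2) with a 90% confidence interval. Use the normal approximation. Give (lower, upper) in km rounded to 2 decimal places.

(-7.75, -4.45)

Standard errors of each mean: 10/√115 = 0.9325 and 4/√115 = 0.3730.
SE(x̄₁ − x̄₂) = √(0.9325² + 0.3730²) = 1.0043 for independent samples with unequal variances.
With z* = 1.645, the margin is 1.645 × 1.0043 = 1.6521.
x̄₁ − x̄₂ = 21.5 − 27.6 = -6.1000; the interval is -6.1000 ± 1.6521 = (-7.75, -4.45).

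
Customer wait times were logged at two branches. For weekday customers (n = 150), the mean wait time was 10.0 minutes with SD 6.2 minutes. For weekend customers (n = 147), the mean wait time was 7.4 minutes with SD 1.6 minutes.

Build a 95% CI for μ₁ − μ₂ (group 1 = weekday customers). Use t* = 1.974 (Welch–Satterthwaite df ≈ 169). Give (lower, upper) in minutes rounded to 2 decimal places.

Standard errors of each mean: 6.2/√150 = 0.5062 and 1.6/√147 = 0.1320.
SE(x̄₁ − x̄₂) = √(0.5062² + 0.1320²) = 0.5231 for independent samples with unequal variances.
With t* = 1.974, the margin is 1.974 × 0.5231 = 1.0326.
x̄₁ − x̄₂ = 10.0 − 7.4 = 2.6000; the interval is 2.6000 ± 1.0326 = (1.57, 3.63).

(1.57, 3.63)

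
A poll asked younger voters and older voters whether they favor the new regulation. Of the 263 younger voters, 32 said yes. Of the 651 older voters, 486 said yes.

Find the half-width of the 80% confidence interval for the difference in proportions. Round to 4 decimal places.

0.0338

p̂₁ = 32/263 = 0.1217 and p̂₂ = 486/651 = 0.7465.
SE₁ = √(p̂₁(1−p̂₁)/n₁) = √(0.1217·0.8783/263) = 0.02016; SE₂ = √(0.7465·0.2535/651) = 0.01705.
Independent samples: SE of the difference = √(SE₁² + SE₂²) = √(0.0004064256 + 0.0002907025) = 0.02640.
z* for 80% confidence is 1.282, so the margin of error is 1.282 × 0.02640 = 0.03384.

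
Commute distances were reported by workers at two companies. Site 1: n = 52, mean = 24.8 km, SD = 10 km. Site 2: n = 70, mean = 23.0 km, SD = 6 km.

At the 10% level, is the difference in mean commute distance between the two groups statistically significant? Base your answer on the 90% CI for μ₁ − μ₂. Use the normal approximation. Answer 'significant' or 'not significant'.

Per-group SEs: s₁/√n₁ = 10/√52 = 1.3868, s₂/√n₂ = 6/√70 = 0.7171.
Unpooled SE of the difference: √(1.92321424 + 0.51423241) = 1.5612.
Margin of error = z* · SE = 1.645 × 1.5612 = 2.5682.
x̄₁ − x̄₂ = 24.8 − 23.0 = 1.8000.
CI: 1.8000 ± 2.5682 = (-0.7682, 4.3682).
The interval (-0.7682, 4.3682) contains 0, so the difference is not significant.

not significant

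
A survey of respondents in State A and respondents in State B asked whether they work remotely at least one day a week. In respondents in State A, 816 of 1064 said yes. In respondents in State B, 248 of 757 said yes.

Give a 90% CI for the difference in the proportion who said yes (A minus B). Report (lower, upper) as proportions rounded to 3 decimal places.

(0.404, 0.475)

Sample proportions: 816/1064 = 0.7669, 248/757 = 0.3276.
Each SE is √(p̂(1−p̂)/n): √(0.7669·0.2331/1064) = 0.01296 and √(0.3276·0.6724/757) = 0.01706.
SE(p̂₁ − p̂₂) = √(SE₁² + SE₂²) = √(0.0001679616 + 0.0002910436) = 0.02142, since the two samples are independent.
At 90% confidence z* = 1.645; margin = 1.645 × 0.02142 = 0.03524.
The difference is 0.7669 − 0.3276 = 0.4393, so the interval is 0.4393 ± 0.03524 = (0.404, 0.475).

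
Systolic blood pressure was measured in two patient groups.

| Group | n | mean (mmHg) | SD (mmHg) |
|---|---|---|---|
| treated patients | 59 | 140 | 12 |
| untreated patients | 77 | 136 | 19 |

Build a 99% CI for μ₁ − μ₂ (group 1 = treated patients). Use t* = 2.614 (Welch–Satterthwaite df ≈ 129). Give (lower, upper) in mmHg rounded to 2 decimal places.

Per-group SEs: s₁/√n₁ = 12/√59 = 1.5623, s₂/√n₂ = 19/√77 = 2.1653.
Unpooled SE of the difference: √(2.44078129 + 4.68852409) = 2.6701.
Margin of error = t* · SE = 2.614 × 2.6701 = 6.9796.
x̄₁ − x̄₂ = 140 − 136 = 4.0000.
CI: 4.0000 ± 6.9796 = (-2.98, 10.98).

(-2.98, 10.98)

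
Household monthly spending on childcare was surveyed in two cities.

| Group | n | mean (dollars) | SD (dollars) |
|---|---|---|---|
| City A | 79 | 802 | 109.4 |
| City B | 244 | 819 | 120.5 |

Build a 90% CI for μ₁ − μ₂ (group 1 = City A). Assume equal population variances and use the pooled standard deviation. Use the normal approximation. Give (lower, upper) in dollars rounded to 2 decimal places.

s_p = √[((n₁−1)s₁² + (n₂−1)s₂²)/(n₁+n₂−2)] = √[(78·109.4² + 243·120.5²)/321] = 117.8990.
SE = 117.8990·√(1/79 + 1/244) = 15.2617.
With z* = 1.645, margin = 1.645 × 15.2617 = 25.1055.
x̄₁ − x̄₂ = 802 − 819 = -17.0000; interval -17.0000 ± 25.1055 = (-42.11, 8.11).

(-42.11, 8.11)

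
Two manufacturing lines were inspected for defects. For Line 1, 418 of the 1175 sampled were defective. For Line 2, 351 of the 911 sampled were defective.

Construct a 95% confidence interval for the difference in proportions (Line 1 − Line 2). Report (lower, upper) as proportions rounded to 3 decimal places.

(-0.071, 0.012)

Sample proportions: 418/1175 = 0.3557, 351/911 = 0.3853.
Each SE is √(p̂(1−p̂)/n): √(0.3557·0.6443/1175) = 0.01397 and √(0.3853·0.6147/911) = 0.01612.
SE(p̂₁ − p̂₂) = √(SE₁² + SE₂²) = √(0.0001951609 + 0.0002598544) = 0.02133, since the two samples are independent.
At 95% confidence z* = 1.960; margin = 1.960 × 0.02133 = 0.04181.
The difference is 0.3557 − 0.3853 = -0.0296, so the interval is -0.0296 ± 0.04181 = (-0.071, 0.012).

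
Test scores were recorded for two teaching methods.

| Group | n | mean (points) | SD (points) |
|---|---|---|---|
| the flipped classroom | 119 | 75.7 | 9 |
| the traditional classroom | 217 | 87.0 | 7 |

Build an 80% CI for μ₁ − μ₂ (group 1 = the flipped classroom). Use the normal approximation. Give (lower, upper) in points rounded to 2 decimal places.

Standard errors of each mean: 9/√119 = 0.8250 and 7/√217 = 0.4752.
SE(x̄₁ − x̄₂) = √(0.8250² + 0.4752²) = 0.9521 for independent samples with unequal variances.
With z* = 1.282, the margin is 1.282 × 0.9521 = 1.2206.
x̄₁ − x̄₂ = 75.7 − 87.0 = -11.3000; the interval is -11.3000 ± 1.2206 = (-12.52, -10.08).

(-12.52, -10.08)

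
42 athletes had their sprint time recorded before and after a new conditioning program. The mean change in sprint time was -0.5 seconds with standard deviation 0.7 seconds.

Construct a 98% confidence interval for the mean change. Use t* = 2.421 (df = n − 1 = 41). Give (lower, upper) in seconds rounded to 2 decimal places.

(-0.76, -0.24)

This is a matched-pairs design, so SE = s_d/√n = 0.7/√42 = 0.1080.
Margin = 2.421 × 0.1080 = 0.2615; the interval is -0.5 ± 0.2615 = (-0.76, -0.24).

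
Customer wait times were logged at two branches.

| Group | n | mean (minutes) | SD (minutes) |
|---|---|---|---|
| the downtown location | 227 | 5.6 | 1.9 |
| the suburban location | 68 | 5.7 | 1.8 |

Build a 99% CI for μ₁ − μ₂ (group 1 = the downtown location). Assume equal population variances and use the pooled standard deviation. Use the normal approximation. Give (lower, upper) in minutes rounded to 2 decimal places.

(-0.77, 0.57)

s_p = √[((n₁−1)s₁² + (n₂−1)s₂²)/(n₁+n₂−2)] = √[(226·1.9² + 67·1.8²)/293] = 1.8776.
SE = 1.8776·√(1/227 + 1/68) = 0.2596.
With z* = 2.576, margin = 2.576 × 0.2596 = 0.6687.
x̄₁ − x̄₂ = 5.6 − 5.7 = -0.1000; interval -0.1000 ± 0.6687 = (-0.77, 0.57).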